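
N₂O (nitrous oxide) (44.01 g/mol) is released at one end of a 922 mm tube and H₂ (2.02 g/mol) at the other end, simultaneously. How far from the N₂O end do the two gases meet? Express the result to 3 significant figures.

In equal time, each gas travels a distance ∝ its rate ∝ 1/√M, so d_N₂O/d_H₂ = √(M_H₂/M_N₂O) = √(2.02/44.01) = 0.2142.
With d_N₂O + d_H₂ = 922 mm, d_H₂ = 922/(1 + 0.2142) = 759.3 mm.
d_N₂O = 922 − 759.3 = 163 mm.

163 mm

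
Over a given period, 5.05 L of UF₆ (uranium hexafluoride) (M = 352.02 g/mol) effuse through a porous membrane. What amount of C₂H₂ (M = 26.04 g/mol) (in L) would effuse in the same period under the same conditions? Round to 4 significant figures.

Since effusion rate ∝ 1/√M, rate_C₂H₂/rate_UF₆ = √(M_UF₆/M_C₂H₂) = √(352.02/26.04) = √13.52 = 3.677.
So the volume for C₂H₂ is 5.05 × 3.677 = 18.57 L.

18.57 L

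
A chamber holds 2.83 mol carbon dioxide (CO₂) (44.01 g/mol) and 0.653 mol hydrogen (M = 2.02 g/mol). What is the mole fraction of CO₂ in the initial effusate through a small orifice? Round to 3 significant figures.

Rate_i ∝ x_i/√M_i (Graham's law weighted by mole fraction), so the effusate composition follows n_i/√M_i.
So x_CO₂ in the escaping gas = (n_CO₂/√M_CO₂) / Σ(n_i/√M_i)
= (2.83/√44.01) / (2.83/√44.01 + 0.653/√2.02) = 0.4266/(0.4266 + 0.4594) = 0.481.

0.481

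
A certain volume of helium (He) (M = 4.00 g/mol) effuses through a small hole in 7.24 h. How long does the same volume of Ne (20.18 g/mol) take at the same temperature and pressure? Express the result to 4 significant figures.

16.26 h

Since effusion rate ∝ 1/√M, t_Ne/t_He = √(M_Ne/M_He) = √(20.18/4.00) = √5.045 = 2.246.
So the time for Ne is 7.24 × 2.246 = 16.26 h.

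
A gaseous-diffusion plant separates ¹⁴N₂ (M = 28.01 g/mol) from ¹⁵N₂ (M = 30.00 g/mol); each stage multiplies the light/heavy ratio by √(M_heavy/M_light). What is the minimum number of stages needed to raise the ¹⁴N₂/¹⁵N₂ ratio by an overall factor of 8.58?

63

With α = √(30.00/28.01) per stage, ln α = ½ ln(1.07105) = 0.03432.
Need α^N ≥ 8.58 ⇒ N ≥ ln(8.58) / ln α = 2.149 / 0.03432 = 62.63.
Minimum whole number of stages: N = 63.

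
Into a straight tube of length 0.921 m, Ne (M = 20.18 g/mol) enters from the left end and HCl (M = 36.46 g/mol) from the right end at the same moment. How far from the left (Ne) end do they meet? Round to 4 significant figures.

0.5281 m

In equal time, each gas travels a distance ∝ its rate ∝ 1/√M, so d_Ne/d_HCl = √(M_HCl/M_Ne) = √(36.46/20.18) = 1.344.
With d_Ne + d_HCl = 0.921 m, d_HCl = 0.921/(1 + 1.344) = 0.3929 m.
d_Ne = 0.921 − 0.3929 = 0.5281 m.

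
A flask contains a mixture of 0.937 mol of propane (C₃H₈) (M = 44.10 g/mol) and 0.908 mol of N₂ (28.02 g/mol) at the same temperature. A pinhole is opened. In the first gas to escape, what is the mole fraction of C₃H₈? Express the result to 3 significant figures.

0.451

Rate_i ∝ x_i/√M_i (Graham's law weighted by mole fraction), so the effusate composition follows n_i/√M_i.
x_C₃H₈(eff) = (n_C₃H₈/√M_C₃H₈) / (n_C₃H₈/√M_C₃H₈ + n_N₂/√M_N₂)
= (0.937/√44.10) / (0.937/√44.10 + 0.908/√28.02) = 0.1411/(0.1411 + 0.1715) = 0.451.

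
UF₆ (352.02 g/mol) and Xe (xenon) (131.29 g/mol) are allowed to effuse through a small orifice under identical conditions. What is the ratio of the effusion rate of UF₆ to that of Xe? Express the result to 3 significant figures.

0.611

Since effusion rate ∝ 1/√M, rate_UF₆/rate_Xe = √(M_Xe/M_UF₆) = √(131.29/352.02) = √0.3730 = 0.611.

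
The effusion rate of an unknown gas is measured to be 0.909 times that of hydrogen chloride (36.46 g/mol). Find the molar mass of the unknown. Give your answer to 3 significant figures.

44.1 g/mol

Since effusion rate ∝ 1/√M, rate_X/rate_HCl = √(M_HCl/M_X).
0.909 = √(36.46/M_X)
M_X = 36.46 / 0.909² = 36.46 / 0.8263 = 44.1 g/mol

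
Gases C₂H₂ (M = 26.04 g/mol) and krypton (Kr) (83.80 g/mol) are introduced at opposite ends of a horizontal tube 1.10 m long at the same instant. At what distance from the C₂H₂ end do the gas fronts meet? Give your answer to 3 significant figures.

The fronts meet when d_C₂H₂ + d_Kr = L with d_C₂H₂/d_Kr = √(M_Kr/M_C₂H₂) (Graham's law). Here √(M_Kr/M_C₂H₂) = √(83.80/26.04) = 1.794.
With d_C₂H₂ + d_Kr = 1.10 m, d_Kr = 1.10/(1 + 1.794) = 0.3937 m.
d_C₂H₂ = 1.10 − 0.3937 = 0.706 m.

0.706 m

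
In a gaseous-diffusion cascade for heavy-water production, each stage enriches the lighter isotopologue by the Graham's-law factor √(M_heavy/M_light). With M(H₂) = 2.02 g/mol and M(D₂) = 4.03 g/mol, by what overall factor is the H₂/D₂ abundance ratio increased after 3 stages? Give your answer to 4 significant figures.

Each stage multiplies the ratio by α = √(4.03/2.02), so after 3 stages the overall factor is α^3 = (4.03/2.02)^(3/2).
= 1.99505^(3/2) = 2.818.

2.818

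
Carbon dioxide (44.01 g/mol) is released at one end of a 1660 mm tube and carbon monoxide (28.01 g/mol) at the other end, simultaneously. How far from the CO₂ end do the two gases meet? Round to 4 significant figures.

In equal time, each gas travels a distance ∝ its rate ∝ 1/√M, so d_CO₂/d_CO = √(M_CO/M_CO₂) = √(28.01/44.01) = 0.7978.
With d_CO₂ + d_CO = 1660 mm, d_CO = 1660/(1 + 0.7978) = 923.4 mm.
d_CO₂ = 1660 − 923.4 = 736.6 mm.

736.6 mm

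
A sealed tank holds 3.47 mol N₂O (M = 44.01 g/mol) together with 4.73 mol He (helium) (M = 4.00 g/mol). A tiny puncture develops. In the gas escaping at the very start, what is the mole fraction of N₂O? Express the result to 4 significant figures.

0.1811

Each component's effusion rate ∝ (its partial pressure)·(1/√M) ∝ n_i/√M_i.
So x_N₂O in the escaping gas = (n_N₂O/√M_N₂O) / Σ(n_i/√M_i)
= (3.47/√44.01) / (3.47/√44.01 + 4.73/√4.00) = 0.5231/(0.5231 + 2.365) = 0.1811.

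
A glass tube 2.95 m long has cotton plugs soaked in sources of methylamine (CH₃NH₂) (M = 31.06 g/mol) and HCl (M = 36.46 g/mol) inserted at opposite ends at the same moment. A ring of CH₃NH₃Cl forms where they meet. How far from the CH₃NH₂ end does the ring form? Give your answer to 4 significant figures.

Distances travelled in equal time are proportional to diffusion rates, so d_CH₃NH₂/d_HCl = √(M_HCl/M_CH₃NH₂) = √(36.46/31.06) = 1.083.
With d_CH₃NH₂ + d_HCl = 2.95 m, d_HCl = 2.95/(1 + 1.083) = 1.416 m.
d_CH₃NH₂ = 2.95 − 1.416 = 1.534 m.

1.534 m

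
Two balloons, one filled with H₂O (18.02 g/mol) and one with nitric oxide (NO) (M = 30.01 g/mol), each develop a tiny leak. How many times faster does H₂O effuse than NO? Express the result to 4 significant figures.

From Graham's law, rate_H₂O/rate_NO = √(M_NO/M_H₂O) = √(30.01/18.02) = √1.665 = 1.290.

1.290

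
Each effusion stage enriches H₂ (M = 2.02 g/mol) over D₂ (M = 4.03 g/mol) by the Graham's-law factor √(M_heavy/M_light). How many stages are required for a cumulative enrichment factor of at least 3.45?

Per stage α = (4.03/2.02)^(1/2) = 1.99505^0.5, giving ln α = 0.3453.
Need α^N ≥ 3.45 ⇒ N ≥ ln(3.45) / ln α = 1.238 / 0.3453 = 3.59.
So at least 4 stages are needed.

4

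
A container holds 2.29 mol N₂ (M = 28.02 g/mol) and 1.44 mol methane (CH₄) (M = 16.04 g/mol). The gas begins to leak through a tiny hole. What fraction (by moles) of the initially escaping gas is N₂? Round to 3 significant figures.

Rate_i ∝ x_i/√M_i (Graham's law weighted by mole fraction), so the effusate composition follows n_i/√M_i.
x_N₂(eff) = (n_N₂/√M_N₂) / (n_N₂/√M_N₂ + n_CH₄/√M_CH₄)
= (2.29/√28.02) / (2.29/√28.02 + 1.44/√16.04) = 0.4326/(0.4326 + 0.3596) = 0.546.

0.546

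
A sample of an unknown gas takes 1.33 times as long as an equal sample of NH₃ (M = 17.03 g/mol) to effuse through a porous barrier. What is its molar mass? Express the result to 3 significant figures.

30.1 g/mol

Graham's law gives t_X/t_NH₃ = √(M_X/M_NH₃).
1.33 = √(M_X/17.03)
M_X = 17.03 × 1.33² = 17.03 × 1.769 = 30.1 g/mol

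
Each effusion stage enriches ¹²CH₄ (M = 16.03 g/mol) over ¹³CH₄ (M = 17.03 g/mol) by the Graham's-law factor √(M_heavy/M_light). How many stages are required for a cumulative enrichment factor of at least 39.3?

With α = √(17.03/16.03) per stage, ln α = ½ ln(1.06238) = 0.03026.
Need α^N ≥ 39.3 ⇒ N ≥ ln(39.3) / ln α = 3.671 / 0.03026 = 121.33.
Minimum whole number of stages: N = 122.

122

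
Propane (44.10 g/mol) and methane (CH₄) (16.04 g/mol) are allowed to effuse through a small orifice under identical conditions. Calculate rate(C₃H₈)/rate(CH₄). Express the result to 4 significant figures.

0.6031

Since effusion rate ∝ 1/√M, rate_C₃H₈/rate_CH₄ = √(M_CH₄/M_C₃H₈) = √(16.04/44.10) = √0.3637 = 0.6031.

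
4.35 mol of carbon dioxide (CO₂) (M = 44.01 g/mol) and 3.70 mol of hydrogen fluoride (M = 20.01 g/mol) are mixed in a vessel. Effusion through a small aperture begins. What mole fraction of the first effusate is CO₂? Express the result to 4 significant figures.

0.4422

The effusion rate of species i is ∝ p_i/√M_i ∝ n_i/√M_i.
Mole fraction of CO₂ in the effusate = (n_CO₂/√M_CO₂) / (n_CO₂/√M_CO₂ + n_HF/√M_HF)
= (4.35/√44.01) / (4.35/√44.01 + 3.70/√20.01) = 0.6557/(0.6557 + 0.8271) = 0.4422.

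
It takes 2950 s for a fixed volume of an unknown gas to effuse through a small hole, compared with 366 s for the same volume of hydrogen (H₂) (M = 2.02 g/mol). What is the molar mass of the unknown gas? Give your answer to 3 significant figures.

Since effusion rate ∝ 1/√M, t_X/t_H₂ = √(M_X/M_H₂).
2950/366 = 8.060 = √(M_X/2.02)
M_X = 2.02 × 8.060² = 2.02 × 64.97 = 131 g/mol

131 g/mol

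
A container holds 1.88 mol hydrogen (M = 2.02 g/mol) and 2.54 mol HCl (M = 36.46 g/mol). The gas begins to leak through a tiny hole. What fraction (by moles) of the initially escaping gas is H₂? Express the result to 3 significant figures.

0.759

Effusion rate of each component ∝ n_i/√M_i (partial pressure × 1/√M).
So x_H₂ in the escaping gas = (n_H₂/√M_H₂) / Σ(n_i/√M_i)
= (1.88/√2.02) / (1.88/√2.02 + 2.54/√36.46) = 1.323/(1.323 + 0.4207) = 0.759.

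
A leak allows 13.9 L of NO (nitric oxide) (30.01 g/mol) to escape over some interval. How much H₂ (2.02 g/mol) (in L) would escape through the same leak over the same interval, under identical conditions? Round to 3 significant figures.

Since effusion rate ∝ 1/√M, rate_H₂/rate_NO = √(M_NO/M_H₂) = √(30.01/2.02) = √14.86 = 3.854.
So the volume for H₂ is 13.9 × 3.854 = 53.6 L.

53.6 L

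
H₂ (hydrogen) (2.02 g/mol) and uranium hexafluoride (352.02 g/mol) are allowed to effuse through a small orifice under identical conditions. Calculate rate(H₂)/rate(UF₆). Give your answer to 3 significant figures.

From Graham's law, rate_H₂/rate_UF₆ = √(M_UF₆/M_H₂) = √(352.02/2.02) = √174.3 = 13.2.

13.2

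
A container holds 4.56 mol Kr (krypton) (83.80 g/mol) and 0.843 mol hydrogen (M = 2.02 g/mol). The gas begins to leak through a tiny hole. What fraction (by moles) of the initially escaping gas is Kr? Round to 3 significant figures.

Rate_i ∝ x_i/√M_i (Graham's law weighted by mole fraction), so the effusate composition follows n_i/√M_i.
So x_Kr in the escaping gas = (n_Kr/√M_Kr) / Σ(n_i/√M_i)
= (4.56/√83.80) / (4.56/√83.80 + 0.843/√2.02) = 0.4981/(0.4981 + 0.5931) = 0.456.

0.456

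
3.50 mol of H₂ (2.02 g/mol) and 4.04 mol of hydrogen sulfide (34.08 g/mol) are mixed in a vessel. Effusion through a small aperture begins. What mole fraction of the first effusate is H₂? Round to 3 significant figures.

0.781

Rate_i ∝ x_i/√M_i (Graham's law weighted by mole fraction), so the effusate composition follows n_i/√M_i.
Mole fraction of H₂ in the effusate = (n_H₂/√M_H₂) / (n_H₂/√M_H₂ + n_H₂S/√M_H₂S)
= (3.50/√2.02) / (3.50/√2.02 + 4.04/√34.08) = 2.463/(2.463 + 0.6920) = 0.781.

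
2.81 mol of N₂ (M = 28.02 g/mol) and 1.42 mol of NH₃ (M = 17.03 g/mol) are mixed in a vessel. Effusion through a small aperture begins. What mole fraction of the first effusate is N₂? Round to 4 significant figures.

Rate_i ∝ x_i/√M_i (Graham's law weighted by mole fraction), so the effusate composition follows n_i/√M_i.
So x_N₂ in the escaping gas = (n_N₂/√M_N₂) / Σ(n_i/√M_i)
= (2.81/√28.02) / (2.81/√28.02 + 1.42/√17.03) = 0.5309/(0.5309 + 0.3441) = 0.6067.

0.6067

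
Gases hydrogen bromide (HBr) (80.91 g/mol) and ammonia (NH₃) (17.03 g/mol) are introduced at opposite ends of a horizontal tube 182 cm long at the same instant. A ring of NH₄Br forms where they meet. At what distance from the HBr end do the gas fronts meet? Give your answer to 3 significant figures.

57.2 cm

The fronts meet when d_HBr + d_NH₃ = L with d_HBr/d_NH₃ = √(M_NH₃/M_HBr) (Graham's law). Here √(M_NH₃/M_HBr) = √(17.03/80.91) = 0.4588.
With d_HBr + d_NH₃ = 182 cm, d_NH₃ = 182/(1 + 0.4588) = 124.8 cm.
d_HBr = 182 − 124.8 = 57.2 cm.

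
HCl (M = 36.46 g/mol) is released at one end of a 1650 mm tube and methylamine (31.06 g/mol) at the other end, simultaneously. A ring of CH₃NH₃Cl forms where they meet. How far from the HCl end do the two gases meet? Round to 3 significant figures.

Graham's law gives d_HCl/d_CH₃NH₂ = rate_HCl/rate_CH₃NH₂ = √(M_CH₃NH₂/M_HCl) = √(31.06/36.46) = 0.9230.
With d_HCl + d_CH₃NH₂ = 1650 mm, d_CH₃NH₂ = 1650/(1 + 0.9230) = 858.0 mm.
d_HCl = 1650 − 858.0 = 792 mm.

792 mm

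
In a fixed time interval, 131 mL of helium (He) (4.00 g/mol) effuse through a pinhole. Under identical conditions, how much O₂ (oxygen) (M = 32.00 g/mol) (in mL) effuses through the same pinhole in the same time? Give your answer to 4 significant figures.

Using Graham's law: rate_O₂/rate_He = √(M_He/M_O₂) = √(4.00/32.00) = √0.1250 = 0.3536.
So the volume for O₂ is 131 × 0.3536 = 46.32 mL.

46.32 mL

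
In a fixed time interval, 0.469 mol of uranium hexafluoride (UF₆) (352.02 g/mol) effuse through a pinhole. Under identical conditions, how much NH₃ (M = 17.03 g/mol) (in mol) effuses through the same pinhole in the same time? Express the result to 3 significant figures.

From Graham's law, rate_NH₃/rate_UF₆ = √(M_UF₆/M_NH₃) = √(352.02/17.03) = √20.67 = 4.546.
So the amount for NH₃ is 0.469 × 4.546 = 2.13 mol.

2.13 mol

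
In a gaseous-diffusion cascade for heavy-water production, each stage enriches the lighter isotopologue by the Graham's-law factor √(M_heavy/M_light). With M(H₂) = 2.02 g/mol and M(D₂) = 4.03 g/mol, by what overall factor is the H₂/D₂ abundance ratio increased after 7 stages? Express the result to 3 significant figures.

11.2

Each stage multiplies the ratio by α = √(4.03/2.02), so after 7 stages the overall factor is α^7 = (4.03/2.02)^(7/2).
= 1.99505^(7/2) = 11.2.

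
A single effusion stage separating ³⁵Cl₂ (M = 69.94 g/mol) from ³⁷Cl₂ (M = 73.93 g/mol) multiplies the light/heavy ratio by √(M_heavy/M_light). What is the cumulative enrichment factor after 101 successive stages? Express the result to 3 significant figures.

The single-stage factor is √(M_heavy/M_light), so 101 stages give [√(73.93/69.94)]^101 = (73.93/69.94)^(101/2).
= 1.05705^(101/2) = 16.5.

16.5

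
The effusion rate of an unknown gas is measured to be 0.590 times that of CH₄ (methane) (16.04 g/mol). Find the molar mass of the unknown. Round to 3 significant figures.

46.1 g/mol

Using Graham's law: rate_X/rate_CH₄ = √(M_CH₄/M_X).
0.590 = √(16.04/M_X)
M_X = 16.04 / 0.590² = 16.04 / 0.3481 = 46.1 g/mol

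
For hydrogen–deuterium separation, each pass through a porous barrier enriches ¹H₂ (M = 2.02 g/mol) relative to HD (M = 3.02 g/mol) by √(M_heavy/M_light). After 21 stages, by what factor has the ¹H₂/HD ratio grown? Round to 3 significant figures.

Each stage multiplies the ratio by α = √(3.02/2.02), so after 21 stages the overall factor is α^21 = (3.02/2.02)^(21/2).
= 1.49505^(21/2) = 68.2.

68.2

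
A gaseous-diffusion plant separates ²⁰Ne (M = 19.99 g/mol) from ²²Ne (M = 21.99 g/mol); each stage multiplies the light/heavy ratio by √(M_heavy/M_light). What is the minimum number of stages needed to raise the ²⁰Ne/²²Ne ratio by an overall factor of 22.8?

66

Single-stage factor α = √(21.99/19.99), so ln α = ½ ln(1.10005) = 0.04768.
Need α^N ≥ 22.8 ⇒ N ≥ ln(22.8) / ln α = 3.127 / 0.04768 = 65.58.
So at least 66 stages are needed.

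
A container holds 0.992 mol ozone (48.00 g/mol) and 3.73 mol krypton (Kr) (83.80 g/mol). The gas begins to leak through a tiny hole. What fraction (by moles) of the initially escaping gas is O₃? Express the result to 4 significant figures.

The effusion rate of species i is ∝ p_i/√M_i ∝ n_i/√M_i.
So x_O₃ in the escaping gas = (n_O₃/√M_O₃) / Σ(n_i/√M_i)
= (0.992/√48.00) / (0.992/√48.00 + 3.73/√83.80) = 0.1432/(0.1432 + 0.4075) = 0.2600.

0.2600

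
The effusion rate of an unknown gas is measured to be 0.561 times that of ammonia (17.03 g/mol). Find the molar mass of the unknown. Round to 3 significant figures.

54.1 g/mol

By Graham's law, rate_X/rate_NH₃ = √(M_NH₃/M_X).
0.561 = √(17.03/M_X)
M_X = 17.03 / 0.561² = 17.03 / 0.3147 = 54.1 g/mol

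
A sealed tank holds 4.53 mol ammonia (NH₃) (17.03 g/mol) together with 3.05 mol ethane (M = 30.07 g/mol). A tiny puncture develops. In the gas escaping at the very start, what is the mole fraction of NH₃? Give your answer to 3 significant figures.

0.664

Rate_i ∝ x_i/√M_i (Graham's law weighted by mole fraction), so the effusate composition follows n_i/√M_i.
So x_NH₃ in the escaping gas = (n_NH₃/√M_NH₃) / Σ(n_i/√M_i)
= (4.53/√17.03) / (4.53/√17.03 + 3.05/√30.07) = 1.098/(1.098 + 0.5562) = 0.664.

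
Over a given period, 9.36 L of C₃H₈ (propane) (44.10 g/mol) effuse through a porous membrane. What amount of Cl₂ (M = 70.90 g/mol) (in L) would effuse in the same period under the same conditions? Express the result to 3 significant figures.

7.38 L

By Graham's law, rate_Cl₂/rate_C₃H₈ = √(M_C₃H₈/M_Cl₂) = √(44.10/70.90) = √0.6220 = 0.7887.
So the volume for Cl₂ is 9.36 × 0.7887 = 7.38 L.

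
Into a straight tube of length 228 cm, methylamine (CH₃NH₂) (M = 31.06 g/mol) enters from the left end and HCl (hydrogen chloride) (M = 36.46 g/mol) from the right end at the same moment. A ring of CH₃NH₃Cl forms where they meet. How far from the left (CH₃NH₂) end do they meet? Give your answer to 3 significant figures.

In equal time, each gas travels a distance ∝ its rate ∝ 1/√M, so d_CH₃NH₂/d_HCl = √(M_HCl/M_CH₃NH₂) = √(36.46/31.06) = 1.083.
With d_CH₃NH₂ + d_HCl = 228 cm, d_HCl = 228/(1 + 1.083) = 109.4 cm.
d_CH₃NH₂ = 228 − 109.4 = 119 cm.

119 cm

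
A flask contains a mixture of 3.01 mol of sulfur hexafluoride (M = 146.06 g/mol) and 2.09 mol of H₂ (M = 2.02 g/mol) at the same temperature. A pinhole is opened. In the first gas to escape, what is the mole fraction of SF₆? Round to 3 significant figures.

The effusion rate of species i is ∝ p_i/√M_i ∝ n_i/√M_i.
Mole fraction of SF₆ in the effusate = (n_SF₆/√M_SF₆) / (n_SF₆/√M_SF₆ + n_H₂/√M_H₂)
= (3.01/√146.06) / (3.01/√146.06 + 2.09/√2.02) = 0.2491/(0.2491 + 1.471) = 0.145.

0.145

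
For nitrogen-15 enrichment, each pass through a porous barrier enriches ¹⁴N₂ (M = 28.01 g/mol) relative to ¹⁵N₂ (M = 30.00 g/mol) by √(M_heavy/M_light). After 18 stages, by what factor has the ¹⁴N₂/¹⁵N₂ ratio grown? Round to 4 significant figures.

Overall factor = α^18 with α = √(30.00/28.01), i.e. (30.00/28.01)^(18/2).
= 1.07105^9 = 1.855.

1.855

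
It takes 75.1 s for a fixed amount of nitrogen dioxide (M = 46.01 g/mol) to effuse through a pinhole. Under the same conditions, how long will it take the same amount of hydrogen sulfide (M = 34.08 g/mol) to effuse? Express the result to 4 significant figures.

64.63 s

From Graham's law, t_H₂S/t_NO₂ = √(M_H₂S/M_NO₂) = √(34.08/46.01) = √0.7407 = 0.8606.
So the time for H₂S is 75.1 × 0.8606 = 64.63 s.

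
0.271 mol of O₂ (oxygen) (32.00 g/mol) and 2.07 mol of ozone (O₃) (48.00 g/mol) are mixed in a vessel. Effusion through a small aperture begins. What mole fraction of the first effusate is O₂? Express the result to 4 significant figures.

0.1382

Each component's effusion rate ∝ (its partial pressure)·(1/√M) ∝ n_i/√M_i.
Mole fraction of O₂ in the effusate = (n_O₂/√M_O₂) / (n_O₂/√M_O₂ + n_O₃/√M_O₃)
= (0.271/√32.00) / (0.271/√32.00 + 2.07/√48.00) = 0.04791/(0.04791 + 0.2988) = 0.1382.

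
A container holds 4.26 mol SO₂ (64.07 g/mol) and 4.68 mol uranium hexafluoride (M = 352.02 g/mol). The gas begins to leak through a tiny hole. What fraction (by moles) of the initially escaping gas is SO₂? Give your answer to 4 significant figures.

0.6809

Each component's effusion rate ∝ (its partial pressure)·(1/√M) ∝ n_i/√M_i.
x_SO₂(eff) = (n_SO₂/√M_SO₂) / (n_SO₂/√M_SO₂ + n_UF₆/√M_UF₆)
= (4.26/√64.07) / (4.26/√64.07 + 4.68/√352.02) = 0.5322/(0.5322 + 0.2494) = 0.6809.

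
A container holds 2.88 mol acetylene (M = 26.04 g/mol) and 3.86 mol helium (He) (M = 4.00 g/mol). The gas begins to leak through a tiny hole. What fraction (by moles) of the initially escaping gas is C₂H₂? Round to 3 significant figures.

0.226

The effusion rate of species i is ∝ p_i/√M_i ∝ n_i/√M_i.
Mole fraction of C₂H₂ in the effusate = (n_C₂H₂/√M_C₂H₂) / (n_C₂H₂/√M_C₂H₂ + n_He/√M_He)
= (2.88/√26.04) / (2.88/√26.04 + 3.86/√4.00) = 0.5644/(0.5644 + 1.930) = 0.226.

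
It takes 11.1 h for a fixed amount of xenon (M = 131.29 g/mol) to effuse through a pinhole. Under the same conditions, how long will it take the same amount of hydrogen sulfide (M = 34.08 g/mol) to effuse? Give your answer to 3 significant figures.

Using Graham's law: t_H₂S/t_Xe = √(M_H₂S/M_Xe) = √(34.08/131.29) = √0.2596 = 0.5095.
So the time for H₂S is 11.1 × 0.5095 = 5.66 h.

5.66 h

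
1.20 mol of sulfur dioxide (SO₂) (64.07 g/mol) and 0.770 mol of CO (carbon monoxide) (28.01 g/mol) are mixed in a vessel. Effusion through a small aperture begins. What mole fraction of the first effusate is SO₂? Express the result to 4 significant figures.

Rate_i ∝ x_i/√M_i (Graham's law weighted by mole fraction), so the effusate composition follows n_i/√M_i.
So x_SO₂ in the escaping gas = (n_SO₂/√M_SO₂) / Σ(n_i/√M_i)
= (1.20/√64.07) / (1.20/√64.07 + 0.770/√28.01) = 0.1499/(0.1499 + 0.1455) = 0.5075.

0.5075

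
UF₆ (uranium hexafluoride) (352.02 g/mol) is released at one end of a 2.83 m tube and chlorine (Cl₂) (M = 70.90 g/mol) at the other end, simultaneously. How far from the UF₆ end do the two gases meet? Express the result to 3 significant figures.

0.877 m

Distances travelled in equal time are proportional to diffusion rates, so d_UF₆/d_Cl₂ = √(M_Cl₂/M_UF₆) = √(70.90/352.02) = 0.4488.
With d_UF₆ + d_Cl₂ = 2.83 m, d_Cl₂ = 2.83/(1 + 0.4488) = 1.953 m.
d_UF₆ = 2.83 − 1.953 = 0.877 m.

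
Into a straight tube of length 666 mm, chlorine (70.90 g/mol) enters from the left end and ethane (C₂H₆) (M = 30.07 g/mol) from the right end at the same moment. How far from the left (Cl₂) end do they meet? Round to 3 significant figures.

263 mm

In equal time, each gas travels a distance ∝ its rate ∝ 1/√M, so d_Cl₂/d_C₂H₆ = √(M_C₂H₆/M_Cl₂) = √(30.07/70.90) = 0.6512.
With d_Cl₂ + d_C₂H₆ = 666 mm, d_C₂H₆ = 666/(1 + 0.6512) = 403.3 mm.
d_Cl₂ = 666 − 403.3 = 263 mm.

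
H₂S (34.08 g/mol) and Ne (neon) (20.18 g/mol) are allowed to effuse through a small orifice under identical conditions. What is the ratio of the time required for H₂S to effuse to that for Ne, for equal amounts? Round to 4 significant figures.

By Graham's law, t_H₂S/t_Ne = √(M_H₂S/M_Ne) = √(34.08/20.18) = √1.689 = 1.300.

1.300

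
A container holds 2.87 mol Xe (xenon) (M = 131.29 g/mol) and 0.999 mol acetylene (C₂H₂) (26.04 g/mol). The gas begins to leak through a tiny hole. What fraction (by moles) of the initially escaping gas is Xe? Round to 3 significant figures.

0.561

The effusion rate of species i is ∝ p_i/√M_i ∝ n_i/√M_i.
x_Xe(eff) = (n_Xe/√M_Xe) / (n_Xe/√M_Xe + n_C₂H₂/√M_C₂H₂)
= (2.87/√131.29) / (2.87/√131.29 + 0.999/√26.04) = 0.2505/(0.2505 + 0.1958) = 0.561.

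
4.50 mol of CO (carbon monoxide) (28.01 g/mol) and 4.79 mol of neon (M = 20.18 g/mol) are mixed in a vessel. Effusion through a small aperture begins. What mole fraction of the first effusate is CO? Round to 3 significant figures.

0.444

Effusion rate of each component ∝ n_i/√M_i (partial pressure × 1/√M).
Mole fraction of CO in the effusate = (n_CO/√M_CO) / (n_CO/√M_CO + n_Ne/√M_Ne)
= (4.50/√28.01) / (4.50/√28.01 + 4.79/√20.18) = 0.8503/(0.8503 + 1.066) = 0.444.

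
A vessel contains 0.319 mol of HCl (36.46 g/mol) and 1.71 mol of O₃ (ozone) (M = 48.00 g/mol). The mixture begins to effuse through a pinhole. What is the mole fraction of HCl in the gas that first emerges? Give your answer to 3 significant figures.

Effusion rate of each component ∝ n_i/√M_i (partial pressure × 1/√M).
Mole fraction of HCl in the effusate = (n_HCl/√M_HCl) / (n_HCl/√M_HCl + n_O₃/√M_O₃)
= (0.319/√36.46) / (0.319/√36.46 + 1.71/√48.00) = 0.05283/(0.05283 + 0.2468) = 0.176.

0.176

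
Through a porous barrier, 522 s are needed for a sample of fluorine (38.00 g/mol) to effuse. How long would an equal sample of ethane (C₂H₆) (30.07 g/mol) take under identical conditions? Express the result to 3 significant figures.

464 s

Since effusion rate ∝ 1/√M, t_C₂H₆/t_F₂ = √(M_C₂H₆/M_F₂) = √(30.07/38.00) = √0.7913 = 0.8896.
So the time for C₂H₆ is 522 × 0.8896 = 464 s.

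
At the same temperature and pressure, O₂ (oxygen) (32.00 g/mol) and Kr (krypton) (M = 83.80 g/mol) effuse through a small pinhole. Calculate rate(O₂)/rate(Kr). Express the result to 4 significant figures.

Using Graham's law: rate_O₂/rate_Kr = √(M_Kr/M_O₂) = √(83.80/32.00) = √2.619 = 1.618.

1.618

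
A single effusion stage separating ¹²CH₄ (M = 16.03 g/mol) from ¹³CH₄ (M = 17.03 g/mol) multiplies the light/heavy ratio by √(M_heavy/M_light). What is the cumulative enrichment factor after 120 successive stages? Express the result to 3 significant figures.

37.7

Each stage multiplies the ratio by α = √(17.03/16.03), so after 120 stages the overall factor is α^120 = (17.03/16.03)^(120/2).
= 1.06238^60 = 37.7.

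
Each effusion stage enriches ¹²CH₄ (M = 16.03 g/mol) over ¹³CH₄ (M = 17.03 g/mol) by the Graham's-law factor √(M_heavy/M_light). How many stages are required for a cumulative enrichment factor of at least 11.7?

Per stage α = (17.03/16.03)^(1/2) = 1.06238^0.5, giving ln α = 0.03026.
Need α^N ≥ 11.7 ⇒ N ≥ ln(11.7) / ln α = 2.460 / 0.03026 = 81.29.
Rounding up, N = 82 stages.

82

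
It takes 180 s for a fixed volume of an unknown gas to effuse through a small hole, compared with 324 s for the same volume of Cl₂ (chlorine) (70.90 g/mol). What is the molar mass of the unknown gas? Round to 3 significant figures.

From Graham's law, t_X/t_Cl₂ = √(M_X/M_Cl₂).
180/324 = 0.5556 = √(M_X/70.90)
M_X = 70.90 × 0.5556² = 70.90 × 0.3086 = 21.9 g/mol

21.9 g/mol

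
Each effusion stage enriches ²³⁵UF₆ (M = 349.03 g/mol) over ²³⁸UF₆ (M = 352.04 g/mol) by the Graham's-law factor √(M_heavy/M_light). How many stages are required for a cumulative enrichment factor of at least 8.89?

509

Single-stage factor α = √(352.04/349.03), so ln α = ½ ln(1.00862) = 0.004293.
Need α^N ≥ 8.89 ⇒ N ≥ ln(8.89) / ln α = 2.185 / 0.004293 = 508.90.
Minimum whole number of stages: N = 509.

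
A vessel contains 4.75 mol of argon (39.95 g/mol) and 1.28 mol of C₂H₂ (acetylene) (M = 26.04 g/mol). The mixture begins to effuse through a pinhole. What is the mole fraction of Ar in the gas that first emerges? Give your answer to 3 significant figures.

0.750

Effusion rate of each component ∝ n_i/√M_i (partial pressure × 1/√M).
So x_Ar in the escaping gas = (n_Ar/√M_Ar) / Σ(n_i/√M_i)
= (4.75/√39.95) / (4.75/√39.95 + 1.28/√26.04) = 0.7515/(0.7515 + 0.2508) = 0.750.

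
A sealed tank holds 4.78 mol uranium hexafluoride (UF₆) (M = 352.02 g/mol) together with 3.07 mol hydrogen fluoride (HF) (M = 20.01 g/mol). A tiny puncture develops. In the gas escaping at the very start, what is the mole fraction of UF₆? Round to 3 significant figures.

0.271

Effusion rate of each component ∝ n_i/√M_i (partial pressure × 1/√M).
So x_UF₆ in the escaping gas = (n_UF₆/√M_UF₆) / Σ(n_i/√M_i)
= (4.78/√352.02) / (4.78/√352.02 + 3.07/√20.01) = 0.2548/(0.2548 + 0.6863) = 0.271.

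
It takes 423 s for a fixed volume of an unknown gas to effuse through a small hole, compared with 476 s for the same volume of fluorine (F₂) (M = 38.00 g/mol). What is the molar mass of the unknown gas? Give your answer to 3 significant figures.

30.0 g/mol

From Graham's law, t_X/t_F₂ = √(M_X/M_F₂).
423/476 = 0.8887 = √(M_X/38.00)
M_X = 38.00 × 0.8887² = 38.00 × 0.7897 = 30.0 g/mol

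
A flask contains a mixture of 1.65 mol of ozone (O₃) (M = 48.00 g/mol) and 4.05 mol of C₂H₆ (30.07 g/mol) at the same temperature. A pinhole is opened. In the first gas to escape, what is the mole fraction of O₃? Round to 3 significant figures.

Each component's effusion rate ∝ (its partial pressure)·(1/√M) ∝ n_i/√M_i.
Mole fraction of O₃ in the effusate = (n_O₃/√M_O₃) / (n_O₃/√M_O₃ + n_C₂H₆/√M_C₂H₆)
= (1.65/√48.00) / (1.65/√48.00 + 4.05/√30.07) = 0.2382/(0.2382 + 0.7386) = 0.244.

0.244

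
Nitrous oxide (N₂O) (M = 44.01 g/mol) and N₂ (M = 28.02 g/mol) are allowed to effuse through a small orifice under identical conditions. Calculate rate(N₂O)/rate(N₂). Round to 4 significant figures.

Since effusion rate ∝ 1/√M, rate_N₂O/rate_N₂ = √(M_N₂/M_N₂O) = √(28.02/44.01) = √0.6367 = 0.7979.

0.7979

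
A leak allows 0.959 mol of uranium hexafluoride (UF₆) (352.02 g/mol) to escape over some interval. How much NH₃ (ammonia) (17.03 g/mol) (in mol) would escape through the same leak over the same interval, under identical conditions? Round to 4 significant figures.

By Graham's law, rate_NH₃/rate_UF₆ = √(M_UF₆/M_NH₃) = √(352.02/17.03) = √20.67 = 4.546.
So the amount for NH₃ is 0.959 × 4.546 = 4.360 mol.

4.360 mol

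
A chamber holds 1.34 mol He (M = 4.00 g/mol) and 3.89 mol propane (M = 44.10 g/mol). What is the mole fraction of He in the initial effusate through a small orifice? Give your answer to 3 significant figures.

0.534

The effusion rate of species i is ∝ p_i/√M_i ∝ n_i/√M_i.
x_He(eff) = (n_He/√M_He) / (n_He/√M_He + n_C₃H₈/√M_C₃H₈)
= (1.34/√4.00) / (1.34/√4.00 + 3.89/√44.10) = 0.6700/(0.6700 + 0.5858) = 0.534.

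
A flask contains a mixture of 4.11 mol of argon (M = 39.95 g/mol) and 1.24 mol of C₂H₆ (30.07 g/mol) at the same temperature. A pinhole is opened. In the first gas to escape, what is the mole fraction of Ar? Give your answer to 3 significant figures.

0.742

The effusion rate of species i is ∝ p_i/√M_i ∝ n_i/√M_i.
So x_Ar in the escaping gas = (n_Ar/√M_Ar) / Σ(n_i/√M_i)
= (4.11/√39.95) / (4.11/√39.95 + 1.24/√30.07) = 0.6503/(0.6503 + 0.2261) = 0.742.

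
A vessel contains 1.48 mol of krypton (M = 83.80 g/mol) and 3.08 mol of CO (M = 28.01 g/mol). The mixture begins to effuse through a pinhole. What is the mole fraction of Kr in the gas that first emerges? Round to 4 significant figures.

0.2174

Each component's effusion rate ∝ (its partial pressure)·(1/√M) ∝ n_i/√M_i.
So x_Kr in the escaping gas = (n_Kr/√M_Kr) / Σ(n_i/√M_i)
= (1.48/√83.80) / (1.48/√83.80 + 3.08/√28.01) = 0.1617/(0.1617 + 0.5820) = 0.2174.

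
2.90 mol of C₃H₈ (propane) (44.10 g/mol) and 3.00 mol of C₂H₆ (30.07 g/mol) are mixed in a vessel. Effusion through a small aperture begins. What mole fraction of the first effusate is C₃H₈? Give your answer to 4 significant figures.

0.4439

Effusion rate of each component ∝ n_i/√M_i (partial pressure × 1/√M).
Mole fraction of C₃H₈ in the effusate = (n_C₃H₈/√M_C₃H₈) / (n_C₃H₈/√M_C₃H₈ + n_C₂H₆/√M_C₂H₆)
= (2.90/√44.10) / (2.90/√44.10 + 3.00/√30.07) = 0.4367/(0.4367 + 0.5471) = 0.4439.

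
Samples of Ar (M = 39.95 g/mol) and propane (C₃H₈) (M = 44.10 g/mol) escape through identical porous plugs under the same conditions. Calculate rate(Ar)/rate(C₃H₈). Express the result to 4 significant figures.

Graham's law gives rate_Ar/rate_C₃H₈ = √(M_C₃H₈/M_Ar) = √(44.10/39.95) = √1.104 = 1.051.

1.051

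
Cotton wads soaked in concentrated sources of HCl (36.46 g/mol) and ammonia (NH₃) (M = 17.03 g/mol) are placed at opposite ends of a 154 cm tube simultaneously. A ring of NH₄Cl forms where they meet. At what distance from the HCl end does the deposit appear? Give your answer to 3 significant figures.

Graham's law gives d_HCl/d_NH₃ = rate_HCl/rate_NH₃ = √(M_NH₃/M_HCl) = √(17.03/36.46) = 0.6834.
With d_HCl + d_NH₃ = 154 cm, d_NH₃ = 154/(1 + 0.6834) = 91.48 cm.
d_HCl = 154 − 91.48 = 62.5 cm.

62.5 cm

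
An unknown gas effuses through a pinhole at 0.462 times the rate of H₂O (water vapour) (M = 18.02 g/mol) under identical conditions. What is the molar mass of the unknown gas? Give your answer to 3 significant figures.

84.4 g/mol

By Graham's law, rate_X/rate_H₂O = √(M_H₂O/M_X).
0.462 = √(18.02/M_X)
M_X = 18.02 / 0.462² = 18.02 / 0.2134 = 84.4 g/mol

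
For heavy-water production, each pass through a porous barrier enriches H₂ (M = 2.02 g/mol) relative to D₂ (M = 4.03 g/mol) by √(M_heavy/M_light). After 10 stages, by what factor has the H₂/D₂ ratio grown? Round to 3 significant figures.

31.6

After 10 stages the ratio has grown by (√(4.03/2.02))^10 = (4.03/2.02)^(10/2).
= 1.99505^5 = 31.6.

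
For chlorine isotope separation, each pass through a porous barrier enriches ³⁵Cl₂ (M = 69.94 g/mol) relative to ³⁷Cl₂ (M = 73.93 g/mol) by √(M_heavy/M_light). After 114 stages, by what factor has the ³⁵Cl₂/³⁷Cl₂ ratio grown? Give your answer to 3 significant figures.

23.6

Each stage multiplies the ratio by α = √(73.93/69.94), so after 114 stages the overall factor is α^114 = (73.93/69.94)^(114/2).
= 1.05705^57 = 23.6.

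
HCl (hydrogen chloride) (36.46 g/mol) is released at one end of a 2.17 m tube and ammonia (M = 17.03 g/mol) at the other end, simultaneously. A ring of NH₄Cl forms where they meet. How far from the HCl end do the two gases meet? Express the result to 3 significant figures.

In equal time, each gas travels a distance ∝ its rate ∝ 1/√M, so d_HCl/d_NH₃ = √(M_NH₃/M_HCl) = √(17.03/36.46) = 0.6834.
With d_HCl + d_NH₃ = 2.17 m, d_NH₃ = 2.17/(1 + 0.6834) = 1.289 m.
d_HCl = 2.17 − 1.289 = 0.881 m.

0.881 m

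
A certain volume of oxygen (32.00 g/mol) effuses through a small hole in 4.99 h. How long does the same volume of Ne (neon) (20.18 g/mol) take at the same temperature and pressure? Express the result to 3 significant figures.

Graham's law gives t_Ne/t_O₂ = √(M_Ne/M_O₂) = √(20.18/32.00) = √0.6306 = 0.7941.
So the time for Ne is 4.99 × 0.7941 = 3.96 h.

3.96 h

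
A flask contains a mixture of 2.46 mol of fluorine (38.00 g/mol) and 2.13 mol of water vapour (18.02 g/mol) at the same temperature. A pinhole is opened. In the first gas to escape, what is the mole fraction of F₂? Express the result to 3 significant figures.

Effusion rate of each component ∝ n_i/√M_i (partial pressure × 1/√M).
So x_F₂ in the escaping gas = (n_F₂/√M_F₂) / Σ(n_i/√M_i)
= (2.46/√38.00) / (2.46/√38.00 + 2.13/√18.02) = 0.3991/(0.3991 + 0.5018) = 0.443.

0.443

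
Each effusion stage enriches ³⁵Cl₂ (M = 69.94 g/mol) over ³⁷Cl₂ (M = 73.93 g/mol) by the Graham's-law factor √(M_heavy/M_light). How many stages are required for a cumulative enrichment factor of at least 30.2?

Single-stage factor α = √(73.93/69.94), so ln α = ½ ln(1.05705) = 0.02774.
Need α^N ≥ 30.2 ⇒ N ≥ ln(30.2) / ln α = 3.408 / 0.02774 = 122.85.
So at least 123 stages are needed.

123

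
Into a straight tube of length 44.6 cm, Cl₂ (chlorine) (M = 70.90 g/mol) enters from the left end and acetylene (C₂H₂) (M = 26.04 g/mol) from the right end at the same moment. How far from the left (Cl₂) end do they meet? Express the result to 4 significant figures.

16.83 cm

Distances travelled in equal time are proportional to diffusion rates, so d_Cl₂/d_C₂H₂ = √(M_C₂H₂/M_Cl₂) = √(26.04/70.90) = 0.6060.
With d_Cl₂ + d_C₂H₂ = 44.6 cm, d_C₂H₂ = 44.6/(1 + 0.6060) = 27.77 cm.
d_Cl₂ = 44.6 − 27.77 = 16.83 cm.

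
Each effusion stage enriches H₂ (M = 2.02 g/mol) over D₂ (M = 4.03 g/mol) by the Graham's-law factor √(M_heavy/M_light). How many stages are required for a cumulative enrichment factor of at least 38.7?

With α = √(4.03/2.02) per stage, ln α = ½ ln(1.99505) = 0.3453.
Need α^N ≥ 38.7 ⇒ N ≥ ln(38.7) / ln α = 3.656 / 0.3453 = 10.59.
Rounding up, N = 11 stages.

11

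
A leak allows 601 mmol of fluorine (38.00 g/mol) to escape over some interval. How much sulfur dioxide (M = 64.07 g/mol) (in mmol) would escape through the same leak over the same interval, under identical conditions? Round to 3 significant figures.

From Graham's law, rate_SO₂/rate_F₂ = √(M_F₂/M_SO₂) = √(38.00/64.07) = √0.5931 = 0.7701.
So the amount for SO₂ is 601 × 0.7701 = 463 mmol.

463 mmol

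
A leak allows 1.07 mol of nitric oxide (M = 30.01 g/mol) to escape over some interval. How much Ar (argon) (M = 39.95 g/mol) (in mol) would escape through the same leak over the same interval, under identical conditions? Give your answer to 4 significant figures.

0.9274 mol

Graham's law gives rate_Ar/rate_NO = √(M_NO/M_Ar) = √(30.01/39.95) = √0.7512 = 0.8667.
So the amount for Ar is 1.07 × 0.8667 = 0.9274 mol.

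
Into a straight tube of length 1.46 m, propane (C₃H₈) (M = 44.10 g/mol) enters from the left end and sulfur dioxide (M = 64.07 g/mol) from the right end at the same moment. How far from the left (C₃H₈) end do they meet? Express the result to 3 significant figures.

In equal time, each gas travels a distance ∝ its rate ∝ 1/√M, so d_C₃H₈/d_SO₂ = √(M_SO₂/M_C₃H₈) = √(64.07/44.10) = 1.205.
With d_C₃H₈ + d_SO₂ = 1.46 m, d_SO₂ = 1.46/(1 + 1.205) = 0.6620 m.
d_C₃H₈ = 1.46 − 0.6620 = 0.798 m.

0.798 m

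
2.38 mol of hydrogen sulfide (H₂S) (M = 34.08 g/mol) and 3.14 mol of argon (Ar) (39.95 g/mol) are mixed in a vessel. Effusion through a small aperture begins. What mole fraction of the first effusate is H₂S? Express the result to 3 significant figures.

The effusion rate of species i is ∝ p_i/√M_i ∝ n_i/√M_i.
x_H₂S(eff) = (n_H₂S/√M_H₂S) / (n_H₂S/√M_H₂S + n_Ar/√M_Ar)
= (2.38/√34.08) / (2.38/√34.08 + 3.14/√39.95) = 0.4077/(0.4077 + 0.4968) = 0.451.

0.451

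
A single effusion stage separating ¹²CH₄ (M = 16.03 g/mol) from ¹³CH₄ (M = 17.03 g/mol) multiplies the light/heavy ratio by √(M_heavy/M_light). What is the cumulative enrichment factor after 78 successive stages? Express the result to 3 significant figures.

10.6

Overall factor = α^78 with α = √(17.03/16.03), i.e. (17.03/16.03)^(78/2).
= 1.06238^39 = 10.6.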